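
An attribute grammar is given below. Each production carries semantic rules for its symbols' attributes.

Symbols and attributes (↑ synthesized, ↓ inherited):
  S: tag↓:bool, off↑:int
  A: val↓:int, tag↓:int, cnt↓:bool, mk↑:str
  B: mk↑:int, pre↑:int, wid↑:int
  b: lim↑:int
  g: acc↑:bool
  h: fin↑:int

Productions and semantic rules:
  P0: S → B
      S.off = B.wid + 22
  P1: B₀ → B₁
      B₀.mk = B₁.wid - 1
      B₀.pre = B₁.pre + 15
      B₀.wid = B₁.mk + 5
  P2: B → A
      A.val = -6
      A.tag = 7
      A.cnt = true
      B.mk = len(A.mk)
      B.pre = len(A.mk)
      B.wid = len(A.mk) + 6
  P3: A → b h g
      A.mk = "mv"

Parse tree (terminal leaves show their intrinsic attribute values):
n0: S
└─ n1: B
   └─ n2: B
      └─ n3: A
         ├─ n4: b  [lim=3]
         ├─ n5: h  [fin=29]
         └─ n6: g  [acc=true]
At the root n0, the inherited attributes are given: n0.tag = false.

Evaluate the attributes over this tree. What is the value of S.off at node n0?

1. n0.tag = false  [given at root]
2. n3.val = -6  [-6]
3. n3.tag = 7  [7]
4. n3.cnt = true  [true]
5. n4.lim = 3  [terminal]
6. n5.fin = 29  [terminal]
7. n6.acc = true  [terminal]
8. n3.mk = "mv"  ["mv"]
9. n2.mk = 2  [len(A.mk)]
10. n2.pre = 2  [len(A.mk)]
11. n2.wid = 8  [len(A.mk) + 6]
12. n1.mk = 7  [B₁.wid - 1]
13. n1.pre = 17  [B₁.pre + 15]
14. n1.wid = 7  [B₁.mk + 5]
15. n0.off = 29  [B.wid + 22]

29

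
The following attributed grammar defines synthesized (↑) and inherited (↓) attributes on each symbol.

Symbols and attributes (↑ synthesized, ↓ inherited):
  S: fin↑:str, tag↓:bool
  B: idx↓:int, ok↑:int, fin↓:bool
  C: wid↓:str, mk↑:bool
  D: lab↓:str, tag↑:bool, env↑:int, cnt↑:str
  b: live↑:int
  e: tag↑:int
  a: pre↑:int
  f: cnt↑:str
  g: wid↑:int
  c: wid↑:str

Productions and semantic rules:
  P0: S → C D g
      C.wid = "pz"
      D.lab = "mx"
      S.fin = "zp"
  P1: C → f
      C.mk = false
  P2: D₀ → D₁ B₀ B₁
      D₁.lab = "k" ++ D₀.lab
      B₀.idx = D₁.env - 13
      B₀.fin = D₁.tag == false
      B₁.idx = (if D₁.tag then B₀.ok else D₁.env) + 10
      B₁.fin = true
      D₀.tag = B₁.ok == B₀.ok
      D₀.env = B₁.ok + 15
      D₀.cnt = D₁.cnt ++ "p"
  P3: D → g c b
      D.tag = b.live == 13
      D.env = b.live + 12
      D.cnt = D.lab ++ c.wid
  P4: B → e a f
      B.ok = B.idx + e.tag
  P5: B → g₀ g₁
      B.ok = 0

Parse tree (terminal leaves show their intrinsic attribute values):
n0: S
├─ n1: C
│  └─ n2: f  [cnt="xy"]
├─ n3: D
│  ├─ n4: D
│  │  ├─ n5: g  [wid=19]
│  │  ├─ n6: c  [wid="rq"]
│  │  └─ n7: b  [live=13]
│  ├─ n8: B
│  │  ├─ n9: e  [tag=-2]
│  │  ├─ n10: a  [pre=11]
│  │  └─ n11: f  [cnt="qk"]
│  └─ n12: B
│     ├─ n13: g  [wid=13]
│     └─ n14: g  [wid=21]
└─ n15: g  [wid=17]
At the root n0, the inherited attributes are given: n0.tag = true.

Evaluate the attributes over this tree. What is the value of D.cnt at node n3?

1. n0.tag = true  [given at root]
2. n1.wid = "pz"  ["pz"]
3. n2.cnt = "xy"  [terminal]
4. n1.mk = false  [false]
5. n3.lab = "mx"  ["mx"]
6. n4.lab = "kmx"  ["k" ++ D₀.lab]
7. n5.wid = 19  [terminal]
8. n6.wid = "rq"  [terminal]
9. n7.live = 13  [terminal]
10. n4.tag = true  [b.live == 13]
11. n4.env = 25  [b.live + 12]
12. n4.cnt = "kmxrq"  [D.lab ++ c.wid]
13. n8.idx = 12  [D₁.env - 13]
14. n8.fin = false  [D₁.tag == false]
15. n9.tag = -2  [terminal]
16. n10.pre = 11  [terminal]
17. n11.cnt = "qk"  [terminal]
18. n8.ok = 10  [B.idx + e.tag]
19. n12.idx = 20  [(if D₁.tag then B₀.ok else D₁.env) + 10]
20. n12.fin = true  [true]
21. n13.wid = 13  [terminal]
22. n14.wid = 21  [terminal]
23. n12.ok = 0  [0]
24. n3.tag = false  [B₁.ok == B₀.ok]
25. n3.env = 15  [B₁.ok + 15]
26. n3.cnt = "kmxrqp"  [D₁.cnt ++ "p"]
27. n15.wid = 17  [terminal]
28. n0.fin = "zp"  ["zp"]

"kmxrqp"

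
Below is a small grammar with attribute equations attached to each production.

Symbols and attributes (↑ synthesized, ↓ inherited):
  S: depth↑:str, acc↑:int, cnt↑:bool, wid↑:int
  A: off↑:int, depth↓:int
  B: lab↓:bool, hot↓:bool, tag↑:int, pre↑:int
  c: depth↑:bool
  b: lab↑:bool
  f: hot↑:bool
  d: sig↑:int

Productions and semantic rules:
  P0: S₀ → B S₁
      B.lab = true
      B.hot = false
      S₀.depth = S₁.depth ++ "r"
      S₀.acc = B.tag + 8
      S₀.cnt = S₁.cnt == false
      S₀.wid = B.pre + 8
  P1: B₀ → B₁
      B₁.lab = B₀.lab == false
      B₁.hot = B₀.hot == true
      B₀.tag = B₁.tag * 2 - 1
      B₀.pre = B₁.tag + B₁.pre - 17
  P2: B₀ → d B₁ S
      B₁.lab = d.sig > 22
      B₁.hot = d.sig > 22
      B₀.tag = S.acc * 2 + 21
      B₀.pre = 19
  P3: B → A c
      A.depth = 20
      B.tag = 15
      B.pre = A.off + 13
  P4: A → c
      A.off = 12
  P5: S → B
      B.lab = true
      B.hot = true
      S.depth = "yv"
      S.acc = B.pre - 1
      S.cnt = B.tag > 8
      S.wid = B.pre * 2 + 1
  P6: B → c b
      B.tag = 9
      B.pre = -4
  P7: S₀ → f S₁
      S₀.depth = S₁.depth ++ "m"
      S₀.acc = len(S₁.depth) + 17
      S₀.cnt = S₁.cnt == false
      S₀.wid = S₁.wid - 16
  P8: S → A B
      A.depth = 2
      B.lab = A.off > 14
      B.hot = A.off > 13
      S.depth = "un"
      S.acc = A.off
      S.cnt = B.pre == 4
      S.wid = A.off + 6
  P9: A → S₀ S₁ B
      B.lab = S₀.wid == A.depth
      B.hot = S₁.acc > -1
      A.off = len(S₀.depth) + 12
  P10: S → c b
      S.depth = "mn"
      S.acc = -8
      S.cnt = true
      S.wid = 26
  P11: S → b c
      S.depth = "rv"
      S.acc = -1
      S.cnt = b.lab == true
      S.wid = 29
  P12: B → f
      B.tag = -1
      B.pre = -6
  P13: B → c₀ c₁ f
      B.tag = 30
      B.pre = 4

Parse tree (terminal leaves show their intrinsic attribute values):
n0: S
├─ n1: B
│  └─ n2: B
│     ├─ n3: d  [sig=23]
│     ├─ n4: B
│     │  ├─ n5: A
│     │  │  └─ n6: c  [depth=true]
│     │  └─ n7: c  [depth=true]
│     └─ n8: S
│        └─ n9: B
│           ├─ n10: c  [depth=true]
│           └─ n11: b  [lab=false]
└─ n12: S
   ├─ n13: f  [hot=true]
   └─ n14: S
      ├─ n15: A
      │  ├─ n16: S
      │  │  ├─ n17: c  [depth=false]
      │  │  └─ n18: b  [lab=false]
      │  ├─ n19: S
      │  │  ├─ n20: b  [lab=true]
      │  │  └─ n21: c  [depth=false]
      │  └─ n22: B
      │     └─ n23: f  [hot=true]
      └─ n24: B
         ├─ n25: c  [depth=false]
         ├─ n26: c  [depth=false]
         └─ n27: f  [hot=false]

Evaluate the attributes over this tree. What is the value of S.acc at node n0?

1. n1.lab = true  [true]
2. n1.hot = false  [false]
3. n2.lab = false  [B₀.lab == false]
4. n2.hot = false  [B₀.hot == true]
5. n3.sig = 23  [terminal]
6. n4.lab = true  [d.sig > 22]
7. n4.hot = true  [d.sig > 22]
8. n5.depth = 20  [20]
9. n6.depth = true  [terminal]
10. n5.off = 12  [12]
11. n7.depth = true  [terminal]
12. n4.tag = 15  [15]
13. n4.pre = 25  [A.off + 13]
14. n9.lab = true  [true]
15. n9.hot = true  [true]
16. n10.depth = true  [terminal]
17. n11.lab = false  [terminal]
18. n9.tag = 9  [9]
19. n9.pre = -4  [-4]
20. n8.depth = "yv"  ["yv"]
21. n8.acc = -5  [B.pre - 1]
22. n8.cnt = true  [B.tag > 8]
23. n8.wid = -7  [B.pre * 2 + 1]
24. n2.tag = 11  [S.acc * 2 + 21]
25. n2.pre = 19  [19]
26. n1.tag = 21  [B₁.tag * 2 - 1]
27. n1.pre = 13  [B₁.tag + B₁.pre - 17]
28. n13.hot = true  [terminal]
29. n15.depth = 2  [2]
30. n17.depth = false  [terminal]
31. n18.lab = false  [terminal]
32. n16.depth = "mn"  ["mn"]
33. n16.acc = -8  [-8]
34. n16.cnt = true  [true]
35. n16.wid = 26  [26]
36. n20.lab = true  [terminal]
37. n21.depth = false  [terminal]
38. n19.depth = "rv"  ["rv"]
39. n19.acc = -1  [-1]
40. n19.cnt = true  [b.lab == true]
41. n19.wid = 29  [29]
42. n22.lab = false  [S₀.wid == A.depth]
43. n22.hot = false  [S₁.acc > -1]
44. n23.hot = true  [terminal]
45. n22.tag = -1  [-1]
46. n22.pre = -6  [-6]
47. n15.off = 14  [len(S₀.depth) + 12]
48. n24.lab = false  [A.off > 14]
49. n24.hot = true  [A.off > 13]
50. n25.depth = false  [terminal]
51. n26.depth = false  [terminal]
52. n27.hot = false  [terminal]
53. n24.tag = 30  [30]
54. n24.pre = 4  [4]
55. n14.depth = "un"  ["un"]
56. n14.acc = 14  [A.off]
57. n14.cnt = true  [B.pre == 4]
58. n14.wid = 20  [A.off + 6]
59. n12.depth = "unm"  [S₁.depth ++ "m"]
60. n12.acc = 19  [len(S₁.depth) + 17]
61. n12.cnt = false  [S₁.cnt == false]
62. n12.wid = 4  [S₁.wid - 16]
63. n0.depth = "unmr"  [S₁.depth ++ "r"]
64. n0.acc = 29  [B.tag + 8]
65. n0.cnt = true  [S₁.cnt == false]
66. n0.wid = 21  [B.pre + 8]

29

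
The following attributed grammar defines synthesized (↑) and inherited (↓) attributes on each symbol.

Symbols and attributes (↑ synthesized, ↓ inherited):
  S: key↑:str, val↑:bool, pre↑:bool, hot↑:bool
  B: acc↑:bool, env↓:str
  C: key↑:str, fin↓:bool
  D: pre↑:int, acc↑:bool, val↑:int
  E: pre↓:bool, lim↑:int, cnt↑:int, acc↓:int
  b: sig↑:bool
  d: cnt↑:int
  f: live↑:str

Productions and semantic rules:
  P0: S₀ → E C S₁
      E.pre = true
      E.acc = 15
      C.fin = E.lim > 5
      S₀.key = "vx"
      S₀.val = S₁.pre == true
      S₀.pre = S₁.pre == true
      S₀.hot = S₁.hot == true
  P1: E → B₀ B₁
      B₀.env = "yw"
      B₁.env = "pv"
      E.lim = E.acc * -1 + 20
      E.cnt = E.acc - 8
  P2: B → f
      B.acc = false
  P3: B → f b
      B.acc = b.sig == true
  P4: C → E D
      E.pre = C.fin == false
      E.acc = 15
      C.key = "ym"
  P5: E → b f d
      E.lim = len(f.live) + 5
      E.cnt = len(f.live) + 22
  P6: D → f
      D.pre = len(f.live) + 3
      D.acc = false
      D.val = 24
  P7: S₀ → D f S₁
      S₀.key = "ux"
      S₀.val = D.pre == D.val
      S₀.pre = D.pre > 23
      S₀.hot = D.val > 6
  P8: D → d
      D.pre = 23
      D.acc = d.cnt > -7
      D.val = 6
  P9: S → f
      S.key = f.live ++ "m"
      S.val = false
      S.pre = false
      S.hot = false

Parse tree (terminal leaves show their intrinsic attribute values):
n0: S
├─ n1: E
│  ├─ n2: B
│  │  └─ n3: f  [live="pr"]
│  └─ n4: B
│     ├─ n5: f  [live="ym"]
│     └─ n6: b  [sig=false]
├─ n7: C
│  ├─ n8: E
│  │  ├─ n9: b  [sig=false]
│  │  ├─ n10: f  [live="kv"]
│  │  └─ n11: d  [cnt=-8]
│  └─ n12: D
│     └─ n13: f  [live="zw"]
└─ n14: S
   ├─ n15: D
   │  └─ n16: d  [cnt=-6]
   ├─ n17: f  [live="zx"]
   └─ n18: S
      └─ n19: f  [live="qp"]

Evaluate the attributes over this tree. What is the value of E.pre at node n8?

1. n1.pre = true  [true]
2. n1.acc = 15  [15]
3. n2.env = "yw"  ["yw"]
4. n3.live = "pr"  [terminal]
5. n2.acc = false  [false]
6. n4.env = "pv"  ["pv"]
7. n5.live = "ym"  [terminal]
8. n6.sig = false  [terminal]
9. n4.acc = false  [b.sig == true]
10. n1.lim = 5  [E.acc * -1 + 20]
11. n1.cnt = 7  [E.acc - 8]
12. n7.fin = false  [E.lim > 5]
13. n8.pre = true  [C.fin == false]
14. n8.acc = 15  [15]
15. n9.sig = false  [terminal]
16. n10.live = "kv"  [terminal]
17. n11.cnt = -8  [terminal]
18. n8.lim = 7  [len(f.live) + 5]
19. n8.cnt = 24  [len(f.live) + 22]
20. n13.live = "zw"  [terminal]
21. n12.pre = 5  [len(f.live) + 3]
22. n12.acc = false  [false]
23. n12.val = 24  [24]
24. n7.key = "ym"  ["ym"]
25. n16.cnt = -6  [terminal]
26. n15.pre = 23  [23]
27. n15.acc = true  [d.cnt > -7]
28. n15.val = 6  [6]
29. n17.live = "zx"  [terminal]
30. n19.live = "qp"  [terminal]
31. n18.key = "qpm"  [f.live ++ "m"]
32. n18.val = false  [false]
33. n18.pre = false  [false]
34. n18.hot = false  [false]
35. n14.key = "ux"  ["ux"]
36. n14.val = false  [D.pre == D.val]
37. n14.pre = false  [D.pre > 23]
38. n14.hot = false  [D.val > 6]
39. n0.key = "vx"  ["vx"]
40. n0.val = false  [S₁.pre == true]
41. n0.pre = false  [S₁.pre == true]
42. n0.hot = false  [S₁.hot == true]

true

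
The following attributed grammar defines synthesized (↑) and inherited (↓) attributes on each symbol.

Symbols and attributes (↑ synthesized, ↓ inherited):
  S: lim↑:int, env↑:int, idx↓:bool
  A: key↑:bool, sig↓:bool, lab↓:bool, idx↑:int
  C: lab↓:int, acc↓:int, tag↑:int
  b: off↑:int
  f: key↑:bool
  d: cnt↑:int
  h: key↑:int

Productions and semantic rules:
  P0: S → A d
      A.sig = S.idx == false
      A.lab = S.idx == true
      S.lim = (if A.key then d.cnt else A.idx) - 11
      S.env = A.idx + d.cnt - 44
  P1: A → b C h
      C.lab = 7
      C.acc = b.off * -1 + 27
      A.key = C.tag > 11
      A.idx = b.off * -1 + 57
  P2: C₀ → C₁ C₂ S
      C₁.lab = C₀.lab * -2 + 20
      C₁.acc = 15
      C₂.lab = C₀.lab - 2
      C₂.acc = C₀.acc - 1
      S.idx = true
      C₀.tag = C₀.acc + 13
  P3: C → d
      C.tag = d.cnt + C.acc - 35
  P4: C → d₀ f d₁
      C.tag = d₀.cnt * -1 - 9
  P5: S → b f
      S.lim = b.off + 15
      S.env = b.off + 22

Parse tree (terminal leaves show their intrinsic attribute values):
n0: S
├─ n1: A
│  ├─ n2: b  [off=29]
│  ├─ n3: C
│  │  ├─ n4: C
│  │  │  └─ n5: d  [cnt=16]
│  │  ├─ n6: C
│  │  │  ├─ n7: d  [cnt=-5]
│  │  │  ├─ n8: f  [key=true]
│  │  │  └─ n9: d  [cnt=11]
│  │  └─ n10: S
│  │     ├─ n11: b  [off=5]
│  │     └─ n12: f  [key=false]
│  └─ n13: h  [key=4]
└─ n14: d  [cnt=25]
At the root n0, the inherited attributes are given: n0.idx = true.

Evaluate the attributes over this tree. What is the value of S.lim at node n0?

17

1. n0.idx = true  [given at root]
2. n1.sig = false  [S.idx == false]
3. n1.lab = true  [S.idx == true]
4. n2.off = 29  [terminal]
5. n3.lab = 7  [7]
6. n3.acc = -2  [b.off * -1 + 27]
7. n4.lab = 6  [C₀.lab * -2 + 20]
8. n4.acc = 15  [15]
9. n5.cnt = 16  [terminal]
10. n4.tag = -4  [d.cnt + C.acc - 35]
11. n6.lab = 5  [C₀.lab - 2]
12. n6.acc = -3  [C₀.acc - 1]
13. n7.cnt = -5  [terminal]
14. n8.key = true  [terminal]
15. n9.cnt = 11  [terminal]
16. n6.tag = -4  [d₀.cnt * -1 - 9]
17. n10.idx = true  [true]
18. n11.off = 5  [terminal]
19. n12.key = false  [terminal]
20. n10.lim = 20  [b.off + 15]
21. n10.env = 27  [b.off + 22]
22. n3.tag = 11  [C₀.acc + 13]
23. n13.key = 4  [terminal]
24. n1.key = false  [C.tag > 11]
25. n1.idx = 28  [b.off * -1 + 57]
26. n14.cnt = 25  [terminal]
27. n0.lim = 17  [(if A.key then d.cnt else A.idx) - 11]
28. n0.env = 9  [A.idx + d.cnt - 44]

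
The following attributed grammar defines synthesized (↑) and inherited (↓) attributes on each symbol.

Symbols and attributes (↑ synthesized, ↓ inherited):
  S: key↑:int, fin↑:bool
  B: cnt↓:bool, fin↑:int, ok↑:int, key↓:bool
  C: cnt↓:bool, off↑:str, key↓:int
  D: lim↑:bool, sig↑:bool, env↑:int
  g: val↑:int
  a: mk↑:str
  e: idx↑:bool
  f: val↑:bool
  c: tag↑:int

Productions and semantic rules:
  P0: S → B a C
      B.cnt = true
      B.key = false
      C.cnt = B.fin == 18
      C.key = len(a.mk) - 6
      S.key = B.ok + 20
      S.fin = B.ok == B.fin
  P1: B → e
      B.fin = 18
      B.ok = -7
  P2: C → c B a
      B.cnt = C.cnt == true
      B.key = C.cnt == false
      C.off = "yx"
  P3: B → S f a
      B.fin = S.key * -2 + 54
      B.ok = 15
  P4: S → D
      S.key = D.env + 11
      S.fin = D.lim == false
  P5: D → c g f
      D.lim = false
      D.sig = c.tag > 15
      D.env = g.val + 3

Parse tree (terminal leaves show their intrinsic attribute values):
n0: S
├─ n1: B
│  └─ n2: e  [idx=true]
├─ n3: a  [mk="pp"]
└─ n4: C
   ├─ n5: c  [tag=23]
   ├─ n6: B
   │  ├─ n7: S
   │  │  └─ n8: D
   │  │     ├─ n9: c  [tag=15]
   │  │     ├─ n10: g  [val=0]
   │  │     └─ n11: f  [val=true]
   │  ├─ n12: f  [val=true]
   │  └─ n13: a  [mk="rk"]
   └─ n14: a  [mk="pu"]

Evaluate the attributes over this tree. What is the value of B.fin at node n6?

1. n1.cnt = true  [true]
2. n1.key = false  [false]
3. n2.idx = true  [terminal]
4. n1.fin = 18  [18]
5. n1.ok = -7  [-7]
6. n3.mk = "pp"  [terminal]
7. n4.cnt = true  [B.fin == 18]
8. n4.key = -4  [len(a.mk) - 6]
9. n5.tag = 23  [terminal]
10. n6.cnt = true  [C.cnt == true]
11. n6.key = false  [C.cnt == false]
12. n9.tag = 15  [terminal]
13. n10.val = 0  [terminal]
14. n11.val = true  [terminal]
15. n8.lim = false  [false]
16. n8.sig = false  [c.tag > 15]
17. n8.env = 3  [g.val + 3]
18. n7.key = 14  [D.env + 11]
19. n7.fin = true  [D.lim == false]
20. n12.val = true  [terminal]
21. n13.mk = "rk"  [terminal]
22. n6.fin = 26  [S.key * -2 + 54]
23. n6.ok = 15  [15]
24. n14.mk = "pu"  [terminal]
25. n4.off = "yx"  ["yx"]
26. n0.key = 13  [B.ok + 20]
27. n0.fin = false  [B.ok == B.fin]

26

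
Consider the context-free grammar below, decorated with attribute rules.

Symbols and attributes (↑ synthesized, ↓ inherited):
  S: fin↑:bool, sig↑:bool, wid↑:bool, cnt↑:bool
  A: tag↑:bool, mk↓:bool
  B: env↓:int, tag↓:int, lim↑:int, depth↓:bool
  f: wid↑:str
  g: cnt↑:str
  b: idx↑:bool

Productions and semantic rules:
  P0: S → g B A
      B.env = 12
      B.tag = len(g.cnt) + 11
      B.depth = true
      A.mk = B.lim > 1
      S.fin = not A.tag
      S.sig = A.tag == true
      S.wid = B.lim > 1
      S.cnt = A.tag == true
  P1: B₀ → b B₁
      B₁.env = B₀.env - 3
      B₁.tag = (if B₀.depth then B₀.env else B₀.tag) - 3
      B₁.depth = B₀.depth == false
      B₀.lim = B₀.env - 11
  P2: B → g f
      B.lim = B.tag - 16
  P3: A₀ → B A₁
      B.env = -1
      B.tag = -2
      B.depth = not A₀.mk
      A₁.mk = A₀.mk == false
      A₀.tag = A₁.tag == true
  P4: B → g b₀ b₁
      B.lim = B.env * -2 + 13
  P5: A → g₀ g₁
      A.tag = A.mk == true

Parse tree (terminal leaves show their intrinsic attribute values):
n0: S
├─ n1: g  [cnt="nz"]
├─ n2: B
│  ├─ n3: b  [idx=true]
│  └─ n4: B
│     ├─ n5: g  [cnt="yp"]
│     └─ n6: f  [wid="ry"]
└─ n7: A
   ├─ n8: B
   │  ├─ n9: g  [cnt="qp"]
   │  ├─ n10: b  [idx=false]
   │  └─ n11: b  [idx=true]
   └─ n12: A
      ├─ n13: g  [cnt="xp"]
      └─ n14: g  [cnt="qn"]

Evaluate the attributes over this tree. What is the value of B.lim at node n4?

1. n1.cnt = "nz"  [terminal]
2. n2.env = 12  [12]
3. n2.tag = 13  [len(g.cnt) + 11]
4. n2.depth = true  [true]
5. n3.idx = true  [terminal]
6. n4.env = 9  [B₀.env - 3]
7. n4.tag = 9  [(if B₀.depth then B₀.env else B₀.tag) - 3]
8. n4.depth = false  [B₀.depth == false]
9. n5.cnt = "yp"  [terminal]
10. n6.wid = "ry"  [terminal]
11. n4.lim = -7  [B.tag - 16]
12. n2.lim = 1  [B₀.env - 11]
13. n7.mk = false  [B.lim > 1]
14. n8.env = -1  [-1]
15. n8.tag = -2  [-2]
16. n8.depth = true  [not A₀.mk]
17. n9.cnt = "qp"  [terminal]
18. n10.idx = false  [terminal]
19. n11.idx = true  [terminal]
20. n8.lim = 15  [B.env * -2 + 13]
21. n12.mk = true  [A₀.mk == false]
22. n13.cnt = "xp"  [terminal]
23. n14.cnt = "qn"  [terminal]
24. n12.tag = true  [A.mk == true]
25. n7.tag = true  [A₁.tag == true]
26. n0.fin = false  [not A.tag]
27. n0.sig = true  [A.tag == true]
28. n0.wid = false  [B.lim > 1]
29. n0.cnt = true  [A.tag == true]

-7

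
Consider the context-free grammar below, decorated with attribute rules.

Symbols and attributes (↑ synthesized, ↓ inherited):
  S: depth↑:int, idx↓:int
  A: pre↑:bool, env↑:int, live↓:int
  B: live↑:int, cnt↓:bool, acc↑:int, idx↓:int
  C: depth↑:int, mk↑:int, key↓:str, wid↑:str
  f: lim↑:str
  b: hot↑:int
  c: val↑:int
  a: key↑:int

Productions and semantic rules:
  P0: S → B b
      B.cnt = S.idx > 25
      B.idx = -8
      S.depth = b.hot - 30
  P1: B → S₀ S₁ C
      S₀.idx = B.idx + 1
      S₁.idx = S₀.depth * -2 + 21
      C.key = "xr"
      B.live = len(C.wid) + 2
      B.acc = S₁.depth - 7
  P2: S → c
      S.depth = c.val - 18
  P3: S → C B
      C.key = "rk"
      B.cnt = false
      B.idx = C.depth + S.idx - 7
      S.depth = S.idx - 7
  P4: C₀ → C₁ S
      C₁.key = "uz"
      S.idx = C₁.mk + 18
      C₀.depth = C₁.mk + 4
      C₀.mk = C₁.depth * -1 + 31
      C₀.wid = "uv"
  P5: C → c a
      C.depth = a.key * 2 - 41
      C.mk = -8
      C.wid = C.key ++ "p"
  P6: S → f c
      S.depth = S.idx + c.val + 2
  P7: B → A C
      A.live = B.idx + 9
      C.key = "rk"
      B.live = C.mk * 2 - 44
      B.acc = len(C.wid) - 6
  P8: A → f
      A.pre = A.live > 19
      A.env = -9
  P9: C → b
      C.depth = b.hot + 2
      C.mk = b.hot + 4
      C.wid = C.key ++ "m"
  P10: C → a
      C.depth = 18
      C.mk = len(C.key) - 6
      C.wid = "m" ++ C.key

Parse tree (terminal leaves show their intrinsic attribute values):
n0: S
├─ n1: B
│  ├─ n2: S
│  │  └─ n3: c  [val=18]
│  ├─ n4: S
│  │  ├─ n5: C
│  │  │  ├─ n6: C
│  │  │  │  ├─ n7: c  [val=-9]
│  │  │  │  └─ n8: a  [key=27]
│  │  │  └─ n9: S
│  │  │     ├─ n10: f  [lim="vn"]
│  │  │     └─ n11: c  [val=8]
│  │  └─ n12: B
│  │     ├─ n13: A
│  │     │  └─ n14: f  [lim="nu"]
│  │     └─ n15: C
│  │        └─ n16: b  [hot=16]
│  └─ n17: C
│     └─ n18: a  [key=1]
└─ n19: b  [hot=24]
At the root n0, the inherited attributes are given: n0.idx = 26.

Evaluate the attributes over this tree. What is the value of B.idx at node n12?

1. n0.idx = 26  [given at root]
2. n1.cnt = true  [S.idx > 25]
3. n1.idx = -8  [-8]
4. n2.idx = -7  [B.idx + 1]
5. n3.val = 18  [terminal]
6. n2.depth = 0  [c.val - 18]
7. n4.idx = 21  [S₀.depth * -2 + 21]
8. n5.key = "rk"  ["rk"]
9. n6.key = "uz"  ["uz"]
10. n7.val = -9  [terminal]
11. n8.key = 27  [terminal]
12. n6.depth = 13  [a.key * 2 - 41]
13. n6.mk = -8  [-8]
14. n6.wid = "uzp"  [C.key ++ "p"]
15. n9.idx = 10  [C₁.mk + 18]
16. n10.lim = "vn"  [terminal]
17. n11.val = 8  [terminal]
18. n9.depth = 20  [S.idx + c.val + 2]
19. n5.depth = -4  [C₁.mk + 4]
20. n5.mk = 18  [C₁.depth * -1 + 31]
21. n5.wid = "uv"  ["uv"]
22. n12.cnt = false  [false]
23. n12.idx = 10  [C.depth + S.idx - 7]
24. n13.live = 19  [B.idx + 9]
25. n14.lim = "nu"  [terminal]
26. n13.pre = false  [A.live > 19]
27. n13.env = -9  [-9]
28. n15.key = "rk"  ["rk"]
29. n16.hot = 16  [terminal]
30. n15.depth = 18  [b.hot + 2]
31. n15.mk = 20  [b.hot + 4]
32. n15.wid = "rkm"  [C.key ++ "m"]
33. n12.live = -4  [C.mk * 2 - 44]
34. n12.acc = -3  [len(C.wid) - 6]
35. n4.depth = 14  [S.idx - 7]
36. n17.key = "xr"  ["xr"]
37. n18.key = 1  [terminal]
38. n17.depth = 18  [18]
39. n17.mk = -4  [len(C.key) - 6]
40. n17.wid = "mxr"  ["m" ++ C.key]
41. n1.live = 5  [len(C.wid) + 2]
42. n1.acc = 7  [S₁.depth - 7]
43. n19.hot = 24  [terminal]
44. n0.depth = -6  [b.hot - 30]

10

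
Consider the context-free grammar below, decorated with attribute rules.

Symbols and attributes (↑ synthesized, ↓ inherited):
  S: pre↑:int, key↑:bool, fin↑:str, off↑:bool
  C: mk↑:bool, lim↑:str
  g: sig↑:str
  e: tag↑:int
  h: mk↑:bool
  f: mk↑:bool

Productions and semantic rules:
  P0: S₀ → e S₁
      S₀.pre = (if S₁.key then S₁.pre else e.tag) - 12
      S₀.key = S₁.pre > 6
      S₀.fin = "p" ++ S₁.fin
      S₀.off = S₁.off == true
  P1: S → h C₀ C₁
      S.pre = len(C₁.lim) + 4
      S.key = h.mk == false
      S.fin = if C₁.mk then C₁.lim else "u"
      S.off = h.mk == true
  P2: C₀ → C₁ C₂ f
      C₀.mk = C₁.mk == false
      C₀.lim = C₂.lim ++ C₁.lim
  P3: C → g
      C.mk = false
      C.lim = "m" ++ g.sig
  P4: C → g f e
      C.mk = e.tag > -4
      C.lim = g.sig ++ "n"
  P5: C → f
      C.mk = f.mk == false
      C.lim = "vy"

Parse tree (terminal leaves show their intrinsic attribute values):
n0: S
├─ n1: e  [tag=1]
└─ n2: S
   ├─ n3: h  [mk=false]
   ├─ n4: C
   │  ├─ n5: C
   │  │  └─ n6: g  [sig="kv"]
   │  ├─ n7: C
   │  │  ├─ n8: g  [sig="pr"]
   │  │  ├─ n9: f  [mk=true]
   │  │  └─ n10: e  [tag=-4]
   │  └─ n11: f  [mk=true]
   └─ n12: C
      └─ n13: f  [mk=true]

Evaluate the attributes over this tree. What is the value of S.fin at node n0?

"pu"

1. n1.tag = 1  [terminal]
2. n3.mk = false  [terminal]
3. n6.sig = "kv"  [terminal]
4. n5.mk = false  [false]
5. n5.lim = "mkv"  ["m" ++ g.sig]
6. n8.sig = "pr"  [terminal]
7. n9.mk = true  [terminal]
8. n10.tag = -4  [terminal]
9. n7.mk = false  [e.tag > -4]
10. n7.lim = "prn"  [g.sig ++ "n"]
11. n11.mk = true  [terminal]
12. n4.mk = true  [C₁.mk == false]
13. n4.lim = "prnmkv"  [C₂.lim ++ C₁.lim]
14. n13.mk = true  [terminal]
15. n12.mk = false  [f.mk == false]
16. n12.lim = "vy"  ["vy"]
17. n2.pre = 6  [len(C₁.lim) + 4]
18. n2.key = true  [h.mk == false]
19. n2.fin = "u"  [if C₁.mk then C₁.lim else "u"]
20. n2.off = false  [h.mk == true]
21. n0.pre = -6  [(if S₁.key then S₁.pre else e.tag) - 12]
22. n0.key = false  [S₁.pre > 6]
23. n0.fin = "pu"  ["p" ++ S₁.fin]
24. n0.off = false  [S₁.off == true]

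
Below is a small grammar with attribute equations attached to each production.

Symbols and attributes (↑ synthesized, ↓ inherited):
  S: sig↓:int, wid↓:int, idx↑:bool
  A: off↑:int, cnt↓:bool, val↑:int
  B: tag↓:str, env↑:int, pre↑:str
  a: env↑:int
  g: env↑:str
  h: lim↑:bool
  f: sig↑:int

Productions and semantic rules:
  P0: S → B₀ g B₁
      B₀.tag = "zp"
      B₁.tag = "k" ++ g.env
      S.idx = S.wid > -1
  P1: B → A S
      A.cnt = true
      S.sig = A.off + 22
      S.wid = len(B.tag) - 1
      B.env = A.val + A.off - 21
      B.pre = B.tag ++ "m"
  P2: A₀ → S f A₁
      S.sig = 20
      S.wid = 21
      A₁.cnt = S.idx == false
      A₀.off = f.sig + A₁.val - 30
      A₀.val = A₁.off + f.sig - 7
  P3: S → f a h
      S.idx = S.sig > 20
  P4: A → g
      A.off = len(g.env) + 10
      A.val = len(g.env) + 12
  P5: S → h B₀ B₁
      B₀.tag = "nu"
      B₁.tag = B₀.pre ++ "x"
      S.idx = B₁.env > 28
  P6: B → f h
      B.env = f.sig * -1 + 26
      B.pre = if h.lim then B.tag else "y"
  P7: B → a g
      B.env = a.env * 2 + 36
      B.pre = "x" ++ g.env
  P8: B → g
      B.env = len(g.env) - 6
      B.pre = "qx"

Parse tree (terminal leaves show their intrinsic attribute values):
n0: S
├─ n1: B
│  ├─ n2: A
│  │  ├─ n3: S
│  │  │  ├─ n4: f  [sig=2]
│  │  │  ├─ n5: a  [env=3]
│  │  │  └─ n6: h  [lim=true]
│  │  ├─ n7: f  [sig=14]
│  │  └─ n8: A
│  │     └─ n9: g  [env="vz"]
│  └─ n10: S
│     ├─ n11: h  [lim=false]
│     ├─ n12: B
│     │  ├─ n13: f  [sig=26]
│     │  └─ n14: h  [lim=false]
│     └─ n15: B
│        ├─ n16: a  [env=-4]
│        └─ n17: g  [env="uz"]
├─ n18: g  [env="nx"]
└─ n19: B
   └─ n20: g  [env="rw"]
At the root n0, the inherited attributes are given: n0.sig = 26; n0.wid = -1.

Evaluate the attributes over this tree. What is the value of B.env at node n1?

1. n0.sig = 26  [given at root]
2. n0.wid = -1  [given at root]
3. n1.tag = "zp"  ["zp"]
4. n2.cnt = true  [true]
5. n3.sig = 20  [20]
6. n3.wid = 21  [21]
7. n4.sig = 2  [terminal]
8. n5.env = 3  [terminal]
9. n6.lim = true  [terminal]
10. n3.idx = false  [S.sig > 20]
11. n7.sig = 14  [terminal]
12. n8.cnt = true  [S.idx == false]
13. n9.env = "vz"  [terminal]
14. n8.off = 12  [len(g.env) + 10]
15. n8.val = 14  [len(g.env) + 12]
16. n2.off = -2  [f.sig + A₁.val - 30]
17. n2.val = 19  [A₁.off + f.sig - 7]
18. n10.sig = 20  [A.off + 22]
19. n10.wid = 1  [len(B.tag) - 1]
20. n11.lim = false  [terminal]
21. n12.tag = "nu"  ["nu"]
22. n13.sig = 26  [terminal]
23. n14.lim = false  [terminal]
24. n12.env = 0  [f.sig * -1 + 26]
25. n12.pre = "y"  [if h.lim then B.tag else "y"]
26. n15.tag = "yx"  [B₀.pre ++ "x"]
27. n16.env = -4  [terminal]
28. n17.env = "uz"  [terminal]
29. n15.env = 28  [a.env * 2 + 36]
30. n15.pre = "xuz"  ["x" ++ g.env]
31. n10.idx = false  [B₁.env > 28]
32. n1.env = -4  [A.val + A.off - 21]
33. n1.pre = "zpm"  [B.tag ++ "m"]
34. n18.env = "nx"  [terminal]
35. n19.tag = "knx"  ["k" ++ g.env]
36. n20.env = "rw"  [terminal]
37. n19.env = -4  [len(g.env) - 6]
38. n19.pre = "qx"  ["qx"]
39. n0.idx = false  [S.wid > -1]

-4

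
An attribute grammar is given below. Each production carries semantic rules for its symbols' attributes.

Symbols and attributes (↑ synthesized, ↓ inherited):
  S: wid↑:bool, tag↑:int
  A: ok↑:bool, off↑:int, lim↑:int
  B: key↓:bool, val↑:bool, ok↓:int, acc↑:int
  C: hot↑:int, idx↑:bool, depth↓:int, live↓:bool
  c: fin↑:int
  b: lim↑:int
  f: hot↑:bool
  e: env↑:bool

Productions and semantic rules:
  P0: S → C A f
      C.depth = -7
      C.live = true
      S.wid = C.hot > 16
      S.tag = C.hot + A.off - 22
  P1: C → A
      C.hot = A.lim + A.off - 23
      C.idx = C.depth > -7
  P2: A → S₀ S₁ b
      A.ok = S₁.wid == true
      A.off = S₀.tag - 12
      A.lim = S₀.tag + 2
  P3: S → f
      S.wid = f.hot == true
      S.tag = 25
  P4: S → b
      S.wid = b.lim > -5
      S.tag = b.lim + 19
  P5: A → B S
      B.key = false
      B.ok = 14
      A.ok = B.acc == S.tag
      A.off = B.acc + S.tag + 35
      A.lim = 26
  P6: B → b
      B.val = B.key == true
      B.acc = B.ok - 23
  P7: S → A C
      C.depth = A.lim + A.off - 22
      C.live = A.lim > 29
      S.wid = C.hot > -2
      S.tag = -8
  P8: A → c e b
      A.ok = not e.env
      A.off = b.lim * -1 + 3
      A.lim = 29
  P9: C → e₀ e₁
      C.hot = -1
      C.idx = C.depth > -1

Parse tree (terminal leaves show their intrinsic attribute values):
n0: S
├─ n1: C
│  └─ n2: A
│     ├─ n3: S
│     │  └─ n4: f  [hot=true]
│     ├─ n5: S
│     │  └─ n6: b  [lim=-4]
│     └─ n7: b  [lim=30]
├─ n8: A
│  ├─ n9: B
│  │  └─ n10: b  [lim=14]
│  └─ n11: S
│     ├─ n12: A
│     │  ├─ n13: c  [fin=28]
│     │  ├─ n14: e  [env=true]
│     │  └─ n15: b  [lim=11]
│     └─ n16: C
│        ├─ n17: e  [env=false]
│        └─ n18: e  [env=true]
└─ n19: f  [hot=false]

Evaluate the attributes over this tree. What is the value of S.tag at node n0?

13

1. n1.depth = -7  [-7]
2. n1.live = true  [true]
3. n4.hot = true  [terminal]
4. n3.wid = true  [f.hot == true]
5. n3.tag = 25  [25]
6. n6.lim = -4  [terminal]
7. n5.wid = true  [b.lim > -5]
8. n5.tag = 15  [b.lim + 19]
9. n7.lim = 30  [terminal]
10. n2.ok = true  [S₁.wid == true]
11. n2.off = 13  [S₀.tag - 12]
12. n2.lim = 27  [S₀.tag + 2]
13. n1.hot = 17  [A.lim + A.off - 23]
14. n1.idx = false  [C.depth > -7]
15. n9.key = false  [false]
16. n9.ok = 14  [14]
17. n10.lim = 14  [terminal]
18. n9.val = false  [B.key == true]
19. n9.acc = -9  [B.ok - 23]
20. n13.fin = 28  [terminal]
21. n14.env = true  [terminal]
22. n15.lim = 11  [terminal]
23. n12.ok = false  [not e.env]
24. n12.off = -8  [b.lim * -1 + 3]
25. n12.lim = 29  [29]
26. n16.depth = -1  [A.lim + A.off - 22]
27. n16.live = false  [A.lim > 29]
28. n17.env = false  [terminal]
29. n18.env = true  [terminal]
30. n16.hot = -1  [-1]
31. n16.idx = false  [C.depth > -1]
32. n11.wid = true  [C.hot > -2]
33. n11.tag = -8  [-8]
34. n8.ok = false  [B.acc == S.tag]
35. n8.off = 18  [B.acc + S.tag + 35]
36. n8.lim = 26  [26]
37. n19.hot = false  [terminal]
38. n0.wid = true  [C.hot > 16]
39. n0.tag = 13  [C.hot + A.off - 22]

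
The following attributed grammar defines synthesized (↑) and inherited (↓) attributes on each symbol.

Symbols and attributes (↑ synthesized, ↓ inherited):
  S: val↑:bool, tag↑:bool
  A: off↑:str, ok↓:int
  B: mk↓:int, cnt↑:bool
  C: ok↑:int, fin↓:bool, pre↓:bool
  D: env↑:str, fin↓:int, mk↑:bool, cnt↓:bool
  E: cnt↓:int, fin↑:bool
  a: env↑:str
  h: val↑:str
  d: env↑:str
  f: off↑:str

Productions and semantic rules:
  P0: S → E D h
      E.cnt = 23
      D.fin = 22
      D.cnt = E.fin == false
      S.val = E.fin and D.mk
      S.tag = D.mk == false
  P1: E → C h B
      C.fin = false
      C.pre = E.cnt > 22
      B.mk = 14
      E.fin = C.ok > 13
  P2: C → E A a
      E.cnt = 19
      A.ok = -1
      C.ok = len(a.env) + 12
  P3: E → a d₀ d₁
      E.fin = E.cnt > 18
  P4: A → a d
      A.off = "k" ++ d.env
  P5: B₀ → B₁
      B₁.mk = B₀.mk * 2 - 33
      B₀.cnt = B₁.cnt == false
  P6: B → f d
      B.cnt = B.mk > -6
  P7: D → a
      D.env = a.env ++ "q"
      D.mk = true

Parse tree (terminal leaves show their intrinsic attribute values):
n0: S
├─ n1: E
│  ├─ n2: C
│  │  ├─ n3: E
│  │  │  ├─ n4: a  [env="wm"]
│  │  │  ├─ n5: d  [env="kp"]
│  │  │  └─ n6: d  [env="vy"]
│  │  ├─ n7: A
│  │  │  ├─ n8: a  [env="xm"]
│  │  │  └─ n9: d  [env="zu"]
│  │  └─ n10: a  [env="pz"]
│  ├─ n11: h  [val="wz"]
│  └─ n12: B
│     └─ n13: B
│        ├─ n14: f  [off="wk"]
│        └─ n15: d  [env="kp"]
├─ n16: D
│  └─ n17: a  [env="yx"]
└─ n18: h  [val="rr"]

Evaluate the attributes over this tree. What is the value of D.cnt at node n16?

false

1. n1.cnt = 23  [23]
2. n2.fin = false  [false]
3. n2.pre = true  [E.cnt > 22]
4. n3.cnt = 19  [19]
5. n4.env = "wm"  [terminal]
6. n5.env = "kp"  [terminal]
7. n6.env = "vy"  [terminal]
8. n3.fin = true  [E.cnt > 18]
9. n7.ok = -1  [-1]
10. n8.env = "xm"  [terminal]
11. n9.env = "zu"  [terminal]
12. n7.off = "kzu"  ["k" ++ d.env]
13. n10.env = "pz"  [terminal]
14. n2.ok = 14  [len(a.env) + 12]
15. n11.val = "wz"  [terminal]
16. n12.mk = 14  [14]
17. n13.mk = -5  [B₀.mk * 2 - 33]
18. n14.off = "wk"  [terminal]
19. n15.env = "kp"  [terminal]
20. n13.cnt = true  [B.mk > -6]
21. n12.cnt = false  [B₁.cnt == false]
22. n1.fin = true  [C.ok > 13]
23. n16.fin = 22  [22]
24. n16.cnt = false  [E.fin == false]
25. n17.env = "yx"  [terminal]
26. n16.env = "yxq"  [a.env ++ "q"]
27. n16.mk = true  [true]
28. n18.val = "rr"  [terminal]
29. n0.val = true  [E.fin and D.mk]
30. n0.tag = false  [D.mk == false]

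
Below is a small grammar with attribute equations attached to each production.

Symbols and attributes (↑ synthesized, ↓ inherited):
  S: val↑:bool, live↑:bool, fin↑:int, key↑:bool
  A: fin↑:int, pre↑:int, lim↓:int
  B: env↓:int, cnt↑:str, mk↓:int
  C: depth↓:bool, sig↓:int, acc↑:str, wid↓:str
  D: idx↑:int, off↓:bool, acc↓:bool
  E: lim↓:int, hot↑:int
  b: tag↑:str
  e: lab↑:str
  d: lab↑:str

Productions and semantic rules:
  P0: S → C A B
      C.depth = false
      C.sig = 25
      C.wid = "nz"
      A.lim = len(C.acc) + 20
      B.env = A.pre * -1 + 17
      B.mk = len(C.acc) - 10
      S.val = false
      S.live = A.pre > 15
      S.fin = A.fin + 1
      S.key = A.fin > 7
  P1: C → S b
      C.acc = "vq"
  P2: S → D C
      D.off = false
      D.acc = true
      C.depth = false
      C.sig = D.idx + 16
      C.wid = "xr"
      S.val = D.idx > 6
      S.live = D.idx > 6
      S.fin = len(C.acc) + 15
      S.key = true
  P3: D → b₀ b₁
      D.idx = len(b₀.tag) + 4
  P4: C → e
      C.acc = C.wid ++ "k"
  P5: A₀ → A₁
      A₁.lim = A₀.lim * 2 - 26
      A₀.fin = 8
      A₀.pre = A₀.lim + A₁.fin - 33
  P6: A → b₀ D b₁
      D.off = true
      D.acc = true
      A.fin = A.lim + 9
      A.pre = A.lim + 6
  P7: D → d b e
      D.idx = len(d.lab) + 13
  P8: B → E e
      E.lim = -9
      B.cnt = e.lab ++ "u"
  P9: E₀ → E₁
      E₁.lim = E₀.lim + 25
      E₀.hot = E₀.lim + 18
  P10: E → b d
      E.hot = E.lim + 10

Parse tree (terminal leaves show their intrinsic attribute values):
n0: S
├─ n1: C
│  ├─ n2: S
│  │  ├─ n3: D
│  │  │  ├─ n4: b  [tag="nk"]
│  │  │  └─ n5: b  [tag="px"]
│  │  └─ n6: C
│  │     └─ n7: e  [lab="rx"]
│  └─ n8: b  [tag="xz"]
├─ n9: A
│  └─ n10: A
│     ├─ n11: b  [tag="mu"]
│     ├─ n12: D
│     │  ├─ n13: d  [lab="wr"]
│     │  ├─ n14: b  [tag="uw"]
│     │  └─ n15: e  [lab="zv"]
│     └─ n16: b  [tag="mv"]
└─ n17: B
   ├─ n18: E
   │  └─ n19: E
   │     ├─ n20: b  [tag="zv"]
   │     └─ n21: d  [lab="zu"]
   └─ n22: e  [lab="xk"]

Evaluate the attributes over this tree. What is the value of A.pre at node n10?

1. n1.depth = false  [false]
2. n1.sig = 25  [25]
3. n1.wid = "nz"  ["nz"]
4. n3.off = false  [false]
5. n3.acc = true  [true]
6. n4.tag = "nk"  [terminal]
7. n5.tag = "px"  [terminal]
8. n3.idx = 6  [len(b₀.tag) + 4]
9. n6.depth = false  [false]
10. n6.sig = 22  [D.idx + 16]
11. n6.wid = "xr"  ["xr"]
12. n7.lab = "rx"  [terminal]
13. n6.acc = "xrk"  [C.wid ++ "k"]
14. n2.val = false  [D.idx > 6]
15. n2.live = false  [D.idx > 6]
16. n2.fin = 18  [len(C.acc) + 15]
17. n2.key = true  [true]
18. n8.tag = "xz"  [terminal]
19. n1.acc = "vq"  ["vq"]
20. n9.lim = 22  [len(C.acc) + 20]
21. n10.lim = 18  [A₀.lim * 2 - 26]
22. n11.tag = "mu"  [terminal]
23. n12.off = true  [true]
24. n12.acc = true  [true]
25. n13.lab = "wr"  [terminal]
26. n14.tag = "uw"  [terminal]
27. n15.lab = "zv"  [terminal]
28. n12.idx = 15  [len(d.lab) + 13]
29. n16.tag = "mv"  [terminal]
30. n10.fin = 27  [A.lim + 9]
31. n10.pre = 24  [A.lim + 6]
32. n9.fin = 8  [8]
33. n9.pre = 16  [A₀.lim + A₁.fin - 33]
34. n17.env = 1  [A.pre * -1 + 17]
35. n17.mk = -8  [len(C.acc) - 10]
36. n18.lim = -9  [-9]
37. n19.lim = 16  [E₀.lim + 25]
38. n20.tag = "zv"  [terminal]
39. n21.lab = "zu"  [terminal]
40. n19.hot = 26  [E.lim + 10]
41. n18.hot = 9  [E₀.lim + 18]
42. n22.lab = "xk"  [terminal]
43. n17.cnt = "xku"  [e.lab ++ "u"]
44. n0.val = false  [false]
45. n0.live = true  [A.pre > 15]
46. n0.fin = 9  [A.fin + 1]
47. n0.key = true  [A.fin > 7]

24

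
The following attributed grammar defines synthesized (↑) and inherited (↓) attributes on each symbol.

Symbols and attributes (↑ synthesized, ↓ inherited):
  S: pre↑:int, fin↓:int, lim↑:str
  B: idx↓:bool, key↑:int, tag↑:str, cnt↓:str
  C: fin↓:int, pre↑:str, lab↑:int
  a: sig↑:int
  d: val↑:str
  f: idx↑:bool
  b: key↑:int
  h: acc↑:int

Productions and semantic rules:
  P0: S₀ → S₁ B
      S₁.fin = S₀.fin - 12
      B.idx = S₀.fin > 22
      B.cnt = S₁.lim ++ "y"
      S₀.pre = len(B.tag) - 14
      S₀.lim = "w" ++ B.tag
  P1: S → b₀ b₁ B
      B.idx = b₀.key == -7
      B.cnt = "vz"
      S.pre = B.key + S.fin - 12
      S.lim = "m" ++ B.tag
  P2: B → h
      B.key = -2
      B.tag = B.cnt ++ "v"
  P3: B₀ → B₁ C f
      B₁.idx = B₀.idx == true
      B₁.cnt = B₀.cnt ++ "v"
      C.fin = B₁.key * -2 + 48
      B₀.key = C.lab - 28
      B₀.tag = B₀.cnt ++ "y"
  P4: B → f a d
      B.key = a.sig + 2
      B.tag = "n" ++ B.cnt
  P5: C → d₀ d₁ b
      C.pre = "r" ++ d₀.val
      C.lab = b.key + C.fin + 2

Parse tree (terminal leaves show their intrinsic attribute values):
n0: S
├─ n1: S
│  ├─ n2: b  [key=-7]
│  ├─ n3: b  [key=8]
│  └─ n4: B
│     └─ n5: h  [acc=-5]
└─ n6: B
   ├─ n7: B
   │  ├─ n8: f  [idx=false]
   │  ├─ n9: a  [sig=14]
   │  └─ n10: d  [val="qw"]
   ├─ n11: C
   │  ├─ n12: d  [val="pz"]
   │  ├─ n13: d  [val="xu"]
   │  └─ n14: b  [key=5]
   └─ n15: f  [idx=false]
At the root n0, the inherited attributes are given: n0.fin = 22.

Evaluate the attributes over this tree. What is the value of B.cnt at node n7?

1. n0.fin = 22  [given at root]
2. n1.fin = 10  [S₀.fin - 12]
3. n2.key = -7  [terminal]
4. n3.key = 8  [terminal]
5. n4.idx = true  [b₀.key == -7]
6. n4.cnt = "vz"  ["vz"]
7. n5.acc = -5  [terminal]
8. n4.key = -2  [-2]
9. n4.tag = "vzv"  [B.cnt ++ "v"]
10. n1.pre = -4  [B.key + S.fin - 12]
11. n1.lim = "mvzv"  ["m" ++ B.tag]
12. n6.idx = false  [S₀.fin > 22]
13. n6.cnt = "mvzvy"  [S₁.lim ++ "y"]
14. n7.idx = false  [B₀.idx == true]
15. n7.cnt = "mvzvyv"  [B₀.cnt ++ "v"]
16. n8.idx = false  [terminal]
17. n9.sig = 14  [terminal]
18. n10.val = "qw"  [terminal]
19. n7.key = 16  [a.sig + 2]
20. n7.tag = "nmvzvyv"  ["n" ++ B.cnt]
21. n11.fin = 16  [B₁.key * -2 + 48]
22. n12.val = "pz"  [terminal]
23. n13.val = "xu"  [terminal]
24. n14.key = 5  [terminal]
25. n11.pre = "rpz"  ["r" ++ d₀.val]
26. n11.lab = 23  [b.key + C.fin + 2]
27. n15.idx = false  [terminal]
28. n6.key = -5  [C.lab - 28]
29. n6.tag = "mvzvyy"  [B₀.cnt ++ "y"]
30. n0.pre = -8  [len(B.tag) - 14]
31. n0.lim = "wmvzvyy"  ["w" ++ B.tag]

"mvzvyv"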